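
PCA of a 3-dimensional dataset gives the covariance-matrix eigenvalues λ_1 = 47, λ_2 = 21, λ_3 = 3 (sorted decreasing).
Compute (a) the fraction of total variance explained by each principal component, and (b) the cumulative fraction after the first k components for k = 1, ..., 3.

Step 1 — total variance = trace(Sigma) = Σ λ_i = 47 + 21 + 3 = 71.

Step 2 — fraction explained by component i = λ_i / Σ λ:
  PC1: 47/71 = 0.662
  PC2: 21/71 = 0.2958
  PC3: 3/71 = 0.0423

Step 3 — cumulative fraction after k components = (λ_1 + ... + λ_k) / Σ λ:
  k = 1: 47/71 = 0.662
  k = 2: (47 + 21)/71 = 68/71 = 0.9577
  k = 3: (47 + 21 + 3)/71 = 71/71 = 1

Summary (fraction, with percent):

explained: PC1 0.662 (66.2%), PC2 0.2958 (29.58%), PC3 0.0423 (4.23%);  cumulative: 0.662, 0.9577, 1


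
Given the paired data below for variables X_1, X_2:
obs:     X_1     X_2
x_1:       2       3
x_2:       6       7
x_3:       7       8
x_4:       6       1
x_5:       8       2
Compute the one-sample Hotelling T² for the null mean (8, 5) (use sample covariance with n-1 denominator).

Step 1 — sample mean vector:
  mean(X_1) = (2 + 6 + 7 + 6 + 8) / 5 = 29/5 = 5.8
  mean(X_2) = (3 + 7 + 8 + 1 + 2) / 5 = 21/5 = 4.2
  x̄ = (5.8, 4.2),  deviation x̄ - mu_0 = (5.8, 4.2) - (8, 5) = (-2.2, -0.8).

Step 2 — sample covariance matrix, S[i,j] = (1/(n-1)) · Σ_k (x_{k,i} - mean_i) · (x_{k,j} - mean_j), divisor n-1 = 4:
  S[X_1,X_1] = ((-3.8)·(-3.8) + (0.2)·(0.2) + (1.2)·(1.2) + (0.2)·(0.2) + (2.2)·(2.2)) / 4 = 20.8/4 = 5.2
  S[X_1,X_2] = ((-3.8)·(-1.2) + (0.2)·(2.8) + (1.2)·(3.8) + (0.2)·(-3.2) + (2.2)·(-2.2)) / 4 = 4.2/4 = 1.05
  S[X_2,X_2] = ((-1.2)·(-1.2) + (2.8)·(2.8) + (3.8)·(3.8) + (-3.2)·(-3.2) + (-2.2)·(-2.2)) / 4 = 38.8/4 = 9.7
  S = [[5.2, 1.05],
 [1.05, 9.7]].

Step 3 — invert S. det(S) = 5.2·9.7 - (1.05)² = 49.3375.
  S^{-1} = (1/det) · [[d, -b], [-b, a]] = [[0.1966, -0.0213],
 [-0.0213, 0.1054]].

Step 4 — quadratic form (x̄ - mu_0)^T · S^{-1} · (x̄ - mu_0):
  S^{-1} · (x̄ - mu_0) = (-0.4155, -0.0375),
  (x̄ - mu_0)^T · [...] = (-2.2)·(-0.4155) + (-0.8)·(-0.0375) = 0.9441.

Step 5 — scale by n: T² = 5 · 0.9441 = 4.7205.

T² ≈ 4.7205


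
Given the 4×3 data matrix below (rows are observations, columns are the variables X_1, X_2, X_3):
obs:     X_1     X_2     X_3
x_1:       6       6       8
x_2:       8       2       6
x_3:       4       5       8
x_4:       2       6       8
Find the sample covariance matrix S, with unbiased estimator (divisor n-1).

Step 1 — column means:
  mean(X_1) = (6 + 8 + 4 + 2) / 4 = 20/4 = 5
  mean(X_2) = (6 + 2 + 5 + 6) / 4 = 19/4 = 4.75
  mean(X_3) = (8 + 6 + 8 + 8) / 4 = 30/4 = 7.5

Step 2 — sample covariance S[i,j] = (1/(n-1)) · Σ_k (x_{k,i} - mean_i) · (x_{k,j} - mean_j), with n-1 = 3.
  S[X_1,X_1] = ((1)·(1) + (3)·(3) + (-1)·(-1) + (-3)·(-3)) / 3 = 20/3 = 6.6667
  S[X_1,X_2] = ((1)·(1.25) + (3)·(-2.75) + (-1)·(0.25) + (-3)·(1.25)) / 3 = -11/3 = -3.6667
  S[X_1,X_3] = ((1)·(0.5) + (3)·(-1.5) + (-1)·(0.5) + (-3)·(0.5)) / 3 = -6/3 = -2
  S[X_2,X_2] = ((1.25)·(1.25) + (-2.75)·(-2.75) + (0.25)·(0.25) + (1.25)·(1.25)) / 3 = 10.75/3 = 3.5833
  S[X_2,X_3] = ((1.25)·(0.5) + (-2.75)·(-1.5) + (0.25)·(0.5) + (1.25)·(0.5)) / 3 = 5.5/3 = 1.8333
  S[X_3,X_3] = ((0.5)·(0.5) + (-1.5)·(-1.5) + (0.5)·(0.5) + (0.5)·(0.5)) / 3 = 3/3 = 1

S is symmetric (S[j,i] = S[i,j]). Assembling:

S = [[6.6667, -3.6667, -2],
 [-3.6667, 3.5833, 1.8333],
 [-2, 1.8333, 1]]


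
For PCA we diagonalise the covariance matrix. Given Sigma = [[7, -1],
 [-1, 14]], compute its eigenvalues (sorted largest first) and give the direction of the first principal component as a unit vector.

Step 1 — characteristic polynomial of 2×2 Sigma:
  det(Sigma - λI) = λ² - trace · λ + det = 0.
  trace = 7 + 14 = 21, det = 7·14 - (-1)² = 97.
Step 2 — discriminant:
  Δ = trace² - 4·det = 441 - 388 = 53.
Step 3 — eigenvalues:
  λ = (trace ± √Δ)/2 = (21 ± 7.2801)/2,
  λ_1 = 14.1401,  λ_2 = 6.8599.

Step 4 — unit eigenvector for λ_1: solve (Sigma - λ_1 I)v = 0. First row:
  (7 - 14.1401)·v_x + (-1)·v_y = 0, i.e. (-7.1401)·v_x + (-1)·v_y = 0,
  so v ∝ (b, λ_1 - a) = (-1, 7.1401); multiply by -1 so the first entry is positive: u = (1, -7.1401).
  ||u|| = √((1)² + (-7.1401)²) = √(51.9804) ≈ 7.2097,
  v_1 = u/||u|| ≈ (0.1387, -0.9903) (||v_1|| = 1).

λ_1 = 14.1401,  λ_2 = 6.8599;  v_1 ≈ (0.1387, -0.9903)


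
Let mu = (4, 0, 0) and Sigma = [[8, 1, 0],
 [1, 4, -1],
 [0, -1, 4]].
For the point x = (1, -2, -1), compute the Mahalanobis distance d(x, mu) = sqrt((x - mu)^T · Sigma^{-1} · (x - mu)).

Step 1 — centre the observation: (x - mu) = (-3, -2, -1).

Step 2 — invert Sigma (cofactor / det for 3×3, or solve directly):
  Sigma^{-1} = [[0.1293, -0.0345, -0.0086],
 [-0.0345, 0.2759, 0.069],
 [-0.0086, 0.069, 0.2672]].

Step 3 — form the quadratic (x - mu)^T · Sigma^{-1} · (x - mu):
  Sigma^{-1} · (x - mu) = (-0.3103, -0.5172, -0.3793).
  (x - mu)^T · [Sigma^{-1} · (x - mu)] = (-3)·(-0.3103) + (-2)·(-0.5172) + (-1)·(-0.3793) = 2.3448.

Step 4 — take square root: d = √(2.3448) ≈ 1.5313.

d(x, mu) = √(2.3448) ≈ 1.5313


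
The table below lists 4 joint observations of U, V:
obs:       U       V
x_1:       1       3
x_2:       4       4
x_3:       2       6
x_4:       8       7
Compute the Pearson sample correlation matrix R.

Step 1 — column means:
  mean(U) = (1 + 4 + 2 + 8) / 4 = 15/4 = 3.75
  mean(V) = (3 + 4 + 6 + 7) / 4 = 20/4 = 5

Step 2 — sample variances and covariances s[i,j] = (1/(n-1)) · Σ_k (x_{k,i} - mean_i) · (x_{k,j} - mean_j), with n-1 = 3:
  s[U,U] = ((-2.75)·(-2.75) + (0.25)·(0.25) + (-1.75)·(-1.75) + (4.25)·(4.25)) / 3 = 28.75/3 = 9.5833
  s[U,V] = ((-2.75)·(-2) + (0.25)·(-1) + (-1.75)·(1) + (4.25)·(2)) / 3 = 12/3 = 4
  s[V,V] = ((-2)·(-2) + (-1)·(-1) + (1)·(1) + (2)·(2)) / 3 = 10/3 = 3.3333
  Sample standard deviations s_i = √(s[i,i]):
  s(U) = √(9.5833) = 3.0957
  s(V) = √(3.3333) = 1.8257

Step 3 — r_{ij} = s_{ij} / (s_i · s_j):
  r[U,U] = 1 (diagonal).
  r[U,V] = 4 / (3.0957 · 1.8257) = 4 / 5.6519 = 0.7077
  r[V,V] = 1 (diagonal).

R is symmetric with unit diagonal. Assembling:

R = [[1, 0.7077],
 [0.7077, 1]]


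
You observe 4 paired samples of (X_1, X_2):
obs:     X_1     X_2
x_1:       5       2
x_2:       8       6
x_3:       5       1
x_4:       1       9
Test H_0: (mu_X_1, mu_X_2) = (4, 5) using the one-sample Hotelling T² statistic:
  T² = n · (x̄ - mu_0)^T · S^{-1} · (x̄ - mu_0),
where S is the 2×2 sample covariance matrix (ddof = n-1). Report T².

Step 1 — sample mean vector:
  mean(X_1) = (5 + 8 + 5 + 1) / 4 = 19/4 = 4.75
  mean(X_2) = (2 + 6 + 1 + 9) / 4 = 18/4 = 4.5
  x̄ = (4.75, 4.5),  deviation x̄ - mu_0 = (4.75, 4.5) - (4, 5) = (0.75, -0.5).

Step 2 — sample covariance matrix, S[i,j] = (1/(n-1)) · Σ_k (x_{k,i} - mean_i) · (x_{k,j} - mean_j), divisor n-1 = 3:
  S[X_1,X_1] = ((0.25)·(0.25) + (3.25)·(3.25) + (0.25)·(0.25) + (-3.75)·(-3.75)) / 3 = 24.75/3 = 8.25
  S[X_1,X_2] = ((0.25)·(-2.5) + (3.25)·(1.5) + (0.25)·(-3.5) + (-3.75)·(4.5)) / 3 = -13.5/3 = -4.5
  S[X_2,X_2] = ((-2.5)·(-2.5) + (1.5)·(1.5) + (-3.5)·(-3.5) + (4.5)·(4.5)) / 3 = 41/3 = 13.6667
  S = [[8.25, -4.5],
 [-4.5, 13.6667]].

Step 3 — invert S. det(S) = 8.25·13.6667 - (-4.5)² = 92.5.
  S^{-1} = (1/det) · [[d, -b], [-b, a]] = [[0.1477, 0.0486],
 [0.0486, 0.0892]].

Step 4 — quadratic form (x̄ - mu_0)^T · S^{-1} · (x̄ - mu_0):
  S^{-1} · (x̄ - mu_0) = (0.0865, -0.0081),
  (x̄ - mu_0)^T · [...] = (0.75)·(0.0865) + (-0.5)·(-0.0081) = 0.0689.

Step 5 — scale by n: T² = 4 · 0.0689 = 0.2757.

T² ≈ 0.2757


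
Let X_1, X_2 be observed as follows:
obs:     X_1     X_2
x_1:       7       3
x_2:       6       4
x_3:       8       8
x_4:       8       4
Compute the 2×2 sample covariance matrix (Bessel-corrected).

Step 1 — column means:
  mean(X_1) = (7 + 6 + 8 + 8) / 4 = 29/4 = 7.25
  mean(X_2) = (3 + 4 + 8 + 4) / 4 = 19/4 = 4.75

Step 2 — sample covariance S[i,j] = (1/(n-1)) · Σ_k (x_{k,i} - mean_i) · (x_{k,j} - mean_j), with n-1 = 3.
  S[X_1,X_1] = ((-0.25)·(-0.25) + (-1.25)·(-1.25) + (0.75)·(0.75) + (0.75)·(0.75)) / 3 = 2.75/3 = 0.9167
  S[X_1,X_2] = ((-0.25)·(-1.75) + (-1.25)·(-0.75) + (0.75)·(3.25) + (0.75)·(-0.75)) / 3 = 3.25/3 = 1.0833
  S[X_2,X_2] = ((-1.75)·(-1.75) + (-0.75)·(-0.75) + (3.25)·(3.25) + (-0.75)·(-0.75)) / 3 = 14.75/3 = 4.9167

S is symmetric (S[j,i] = S[i,j]). Assembling:

S = [[0.9167, 1.0833],
 [1.0833, 4.9167]]


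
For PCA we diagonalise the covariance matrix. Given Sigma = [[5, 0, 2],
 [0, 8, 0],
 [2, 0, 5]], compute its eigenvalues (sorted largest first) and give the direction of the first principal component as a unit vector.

Step 1 — characteristic polynomial p(λ) = det(λI - Sigma) = λ³ - tr·λ² + c_1·λ - det, where tr = trace, c_1 = sum of the principal 2×2 minors, det = det(Sigma):
  tr = 5 + 8 + 5 = 18,
  c_1 = (5·8 - (0)²) + (5·5 - (2)²) + (8·5 - (0)²) = 40 + 21 + 40 = 101,
  det = 5·(8·5 - (0)²) - (0)·((0)·5 - (0)·(2)) + (2)·((0)·(0) - 8·(2)) = 5·(40) - (0)·(0) + (2)·(-16) = 168.
  So p(λ) = λ³ - 18λ² + 101λ - 168.
Step 2 — look for an integer root (rational root theorem: any rational root is an integer divisor of 168). Testing λ = 3:
  p(3) = 27 - 162 + 303 - 168 = 0  ✓
  Dividing out (λ - 3): p(λ) = (λ - 3)(λ² - 15λ + 56).
Step 3 — remaining eigenvalues from the quadratic λ² - 15λ + 56 = 0:
  Δ = 15² - 4·56 = 225 - 224 = 1,  λ = (15 ± √1)/2 = (15 ± 1)/2 = 8 or 7.
  Sorted: λ_1 = 8,  λ_2 = 7,  λ_3 = 3  (check: sum = 18 = tr ✓).

Step 4 — unit eigenvector for λ_1 = 8: v spans the null space of (Sigma - λ_1 I), whose rows are
  r_1 = (-3, 0, 2),  r_2 = (0, 0, 0),  r_3 = (2, 0, -3).
  v is orthogonal to every row, so take v ∝ r_1 × r_3 = ((0)·(-3) - (2)·(0), (2)·(2) - (-3)·(-3), (-3)·(0) - (0)·(2)) = (0, -5, 0).
  Rescale (divide by 5; multiply by -1 so the first nonzero entry is positive): u = (0, 1, 0).
  ||u|| = √((0)² + (1)² + (0)²) = √(1) = 1,  v_1 = u/||u|| ≈ (0, 1, 0) (||v_1|| = 1).

λ_1 = 8,  λ_2 = 7,  λ_3 = 3;  v_1 ≈ (0, 1, 0)


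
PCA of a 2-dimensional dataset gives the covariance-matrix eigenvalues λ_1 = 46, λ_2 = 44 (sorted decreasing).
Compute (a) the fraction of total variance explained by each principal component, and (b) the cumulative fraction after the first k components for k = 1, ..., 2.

Step 1 — total variance = trace(Sigma) = Σ λ_i = 46 + 44 = 90.

Step 2 — fraction explained by component i = λ_i / Σ λ:
  PC1: 46/90 = 0.5111
  PC2: 44/90 = 0.4889

Step 3 — cumulative fraction after k components = (λ_1 + ... + λ_k) / Σ λ:
  k = 1: 46/90 = 0.5111
  k = 2: (46 + 44)/90 = 90/90 = 1

Summary (fraction, with percent):

explained: PC1 0.5111 (51.11%), PC2 0.4889 (48.89%);  cumulative: 0.5111, 1


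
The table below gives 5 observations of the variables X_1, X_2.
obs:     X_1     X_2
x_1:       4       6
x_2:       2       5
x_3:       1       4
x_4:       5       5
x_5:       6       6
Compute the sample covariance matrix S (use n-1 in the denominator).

Step 1 — column means:
  mean(X_1) = (4 + 2 + 1 + 5 + 6) / 5 = 18/5 = 3.6
  mean(X_2) = (6 + 5 + 4 + 5 + 6) / 5 = 26/5 = 5.2

Step 2 — sample covariance S[i,j] = (1/(n-1)) · Σ_k (x_{k,i} - mean_i) · (x_{k,j} - mean_j), with n-1 = 4.
  S[X_1,X_1] = ((0.4)·(0.4) + (-1.6)·(-1.6) + (-2.6)·(-2.6) + (1.4)·(1.4) + (2.4)·(2.4)) / 4 = 17.2/4 = 4.3
  S[X_1,X_2] = ((0.4)·(0.8) + (-1.6)·(-0.2) + (-2.6)·(-1.2) + (1.4)·(-0.2) + (2.4)·(0.8)) / 4 = 5.4/4 = 1.35
  S[X_2,X_2] = ((0.8)·(0.8) + (-0.2)·(-0.2) + (-1.2)·(-1.2) + (-0.2)·(-0.2) + (0.8)·(0.8)) / 4 = 2.8/4 = 0.7

S is symmetric (S[j,i] = S[i,j]). Assembling:

S = [[4.3, 1.35],
 [1.35, 0.7]]


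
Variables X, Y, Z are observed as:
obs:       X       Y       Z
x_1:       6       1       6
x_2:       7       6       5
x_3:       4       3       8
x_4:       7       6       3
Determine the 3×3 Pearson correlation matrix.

Step 1 — column means:
  mean(X) = (6 + 7 + 4 + 7) / 4 = 24/4 = 6
  mean(Y) = (1 + 6 + 3 + 6) / 4 = 16/4 = 4
  mean(Z) = (6 + 5 + 8 + 3) / 4 = 22/4 = 5.5

Step 2 — sample variances and covariances s[i,j] = (1/(n-1)) · Σ_k (x_{k,i} - mean_i) · (x_{k,j} - mean_j), with n-1 = 3:
  s[X,X] = ((0)·(0) + (1)·(1) + (-2)·(-2) + (1)·(1)) / 3 = 6/3 = 2
  s[X,Y] = ((0)·(-3) + (1)·(2) + (-2)·(-1) + (1)·(2)) / 3 = 6/3 = 2
  s[X,Z] = ((0)·(0.5) + (1)·(-0.5) + (-2)·(2.5) + (1)·(-2.5)) / 3 = -8/3 = -2.6667
  s[Y,Y] = ((-3)·(-3) + (2)·(2) + (-1)·(-1) + (2)·(2)) / 3 = 18/3 = 6
  s[Y,Z] = ((-3)·(0.5) + (2)·(-0.5) + (-1)·(2.5) + (2)·(-2.5)) / 3 = -10/3 = -3.3333
  s[Z,Z] = ((0.5)·(0.5) + (-0.5)·(-0.5) + (2.5)·(2.5) + (-2.5)·(-2.5)) / 3 = 13/3 = 4.3333
  Sample standard deviations s_i = √(s[i,i]):
  s(X) = √(2) = 1.4142
  s(Y) = √(6) = 2.4495
  s(Z) = √(4.3333) = 2.0817

Step 3 — r_{ij} = s_{ij} / (s_i · s_j):
  r[X,X] = 1 (diagonal).
  r[X,Y] = 2 / (1.4142 · 2.4495) = 2 / 3.4641 = 0.5774
  r[X,Z] = -2.6667 / (1.4142 · 2.0817) = -2.6667 / 2.9439 = -0.9058
  r[Y,Y] = 1 (diagonal).
  r[Y,Z] = -3.3333 / (2.4495 · 2.0817) = -3.3333 / 5.099 = -0.6537
  r[Z,Z] = 1 (diagonal).

R is symmetric with unit diagonal. Assembling:

R = [[1, 0.5774, -0.9058],
 [0.5774, 1, -0.6537],
 [-0.9058, -0.6537, 1]]


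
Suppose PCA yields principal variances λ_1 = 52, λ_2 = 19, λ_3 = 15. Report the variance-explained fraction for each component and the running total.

Step 1 — total variance = trace(Sigma) = Σ λ_i = 52 + 19 + 15 = 86.

Step 2 — fraction explained by component i = λ_i / Σ λ:
  PC1: 52/86 = 0.6047
  PC2: 19/86 = 0.2209
  PC3: 15/86 = 0.1744

Step 3 — cumulative fraction after k components = (λ_1 + ... + λ_k) / Σ λ:
  k = 1: 52/86 = 0.6047
  k = 2: (52 + 19)/86 = 71/86 = 0.8256
  k = 3: (52 + 19 + 15)/86 = 86/86 = 1

Summary (fraction, with percent):

explained: PC1 0.6047 (60.47%), PC2 0.2209 (22.09%), PC3 0.1744 (17.44%);  cumulative: 0.6047, 0.8256, 1


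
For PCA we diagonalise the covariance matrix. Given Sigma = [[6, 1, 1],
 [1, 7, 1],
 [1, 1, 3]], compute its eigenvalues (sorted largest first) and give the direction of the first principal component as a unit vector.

Step 1 — characteristic polynomial p(λ) = det(λI - Sigma) = λ³ - tr·λ² + c_1·λ - det, where tr = trace, c_1 = sum of the principal 2×2 minors, det = det(Sigma):
  tr = 6 + 7 + 3 = 16,
  c_1 = (6·7 - (1)²) + (6·3 - (1)²) + (7·3 - (1)²) = 41 + 17 + 20 = 78,
  det = 6·(7·3 - (1)²) - (1)·((1)·3 - (1)·(1)) + (1)·((1)·(1) - 7·(1)) = 6·(20) - (1)·(2) + (1)·(-6) = 112.
  So p(λ) = λ³ - 16λ² + 78λ - 112.
Step 2 — look for an integer root (rational root theorem: any rational root is an integer divisor of 112). Testing λ = 8:
  p(8) = 512 - 1024 + 624 - 112 = 0  ✓
  Dividing out (λ - 8): p(λ) = (λ - 8)(λ² - 8λ + 14).
Step 3 — remaining eigenvalues from the quadratic λ² - 8λ + 14 = 0:
  Δ = 8² - 4·14 = 64 - 56 = 8,  λ = (8 ± √8)/2 = (8 ± 2.8284)/2 ≈ 5.4142 or 2.5858.
  Sorted: λ_1 = 8,  λ_2 = 5.4142,  λ_3 = 2.5858  (check: sum = 16 = tr ✓).

Step 4 — unit eigenvector for λ_1 = 8: v spans the null space of (Sigma - λ_1 I), whose rows are
  r_1 = (-2, 1, 1),  r_2 = (1, -1, 1),  r_3 = (1, 1, -5).
  v is orthogonal to every row, so take v ∝ r_1 × r_2 = ((1)·(1) - (1)·(-1), (1)·(1) - (-2)·(1), (-2)·(-1) - (1)·(1)) = (2, 3, 1).
  Let u = (2, 3, 1).
  ||u|| = √((2)² + (3)² + (1)²) = √(14) ≈ 3.7417,  v_1 = u/||u|| ≈ (0.5345, 0.8018, 0.2673) (||v_1|| = 1).

λ_1 = 8,  λ_2 = 5.4142,  λ_3 = 2.5858;  v_1 ≈ (0.5345, 0.8018, 0.2673)


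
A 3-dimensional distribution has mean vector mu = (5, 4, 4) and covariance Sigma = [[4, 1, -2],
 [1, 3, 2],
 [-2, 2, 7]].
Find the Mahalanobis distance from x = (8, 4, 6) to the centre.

Step 1 — centre the observation: (x - mu) = (3, 0, 2).

Step 2 — invert Sigma (cofactor / det for 3×3, or solve directly):
  Sigma^{-1} = [[0.4146, -0.2683, 0.1951],
 [-0.2683, 0.5854, -0.2439],
 [0.1951, -0.2439, 0.2683]].

Step 3 — form the quadratic (x - mu)^T · Sigma^{-1} · (x - mu):
  Sigma^{-1} · (x - mu) = (1.6341, -1.2927, 1.122).
  (x - mu)^T · [Sigma^{-1} · (x - mu)] = (3)·(1.6341) + (0)·(-1.2927) + (2)·(1.122) = 7.1463.

Step 4 — take square root: d = √(7.1463) ≈ 2.6733.

d(x, mu) = √(7.1463) ≈ 2.6733


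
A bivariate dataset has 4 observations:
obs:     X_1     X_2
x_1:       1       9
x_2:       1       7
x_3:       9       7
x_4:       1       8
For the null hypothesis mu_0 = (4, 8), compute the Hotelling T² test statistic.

Step 1 — sample mean vector:
  mean(X_1) = (1 + 1 + 9 + 1) / 4 = 12/4 = 3
  mean(X_2) = (9 + 7 + 7 + 8) / 4 = 31/4 = 7.75
  x̄ = (3, 7.75),  deviation x̄ - mu_0 = (3, 7.75) - (4, 8) = (-1, -0.25).

Step 2 — sample covariance matrix, S[i,j] = (1/(n-1)) · Σ_k (x_{k,i} - mean_i) · (x_{k,j} - mean_j), divisor n-1 = 3:
  S[X_1,X_1] = ((-2)·(-2) + (-2)·(-2) + (6)·(6) + (-2)·(-2)) / 3 = 48/3 = 16
  S[X_1,X_2] = ((-2)·(1.25) + (-2)·(-0.75) + (6)·(-0.75) + (-2)·(0.25)) / 3 = -6/3 = -2
  S[X_2,X_2] = ((1.25)·(1.25) + (-0.75)·(-0.75) + (-0.75)·(-0.75) + (0.25)·(0.25)) / 3 = 2.75/3 = 0.9167
  S = [[16, -2],
 [-2, 0.9167]].

Step 3 — invert S. det(S) = 16·0.9167 - (-2)² = 10.6667.
  S^{-1} = (1/det) · [[d, -b], [-b, a]] = [[0.0859, 0.1875],
 [0.1875, 1.5]].

Step 4 — quadratic form (x̄ - mu_0)^T · S^{-1} · (x̄ - mu_0):
  S^{-1} · (x̄ - mu_0) = (-0.1328, -0.5625),
  (x̄ - mu_0)^T · [...] = (-1)·(-0.1328) + (-0.25)·(-0.5625) = 0.2734.

Step 5 — scale by n: T² = 4 · 0.2734 = 1.0938.

T² ≈ 1.0938


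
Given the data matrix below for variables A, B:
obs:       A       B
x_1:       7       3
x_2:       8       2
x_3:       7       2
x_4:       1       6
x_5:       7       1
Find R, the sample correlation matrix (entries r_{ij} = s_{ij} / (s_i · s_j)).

Step 1 — column means:
  mean(A) = (7 + 8 + 7 + 1 + 7) / 5 = 30/5 = 6
  mean(B) = (3 + 2 + 2 + 6 + 1) / 5 = 14/5 = 2.8

Step 2 — sample variances and covariances s[i,j] = (1/(n-1)) · Σ_k (x_{k,i} - mean_i) · (x_{k,j} - mean_j), with n-1 = 4:
  s[A,A] = ((1)·(1) + (2)·(2) + (1)·(1) + (-5)·(-5) + (1)·(1)) / 4 = 32/4 = 8
  s[A,B] = ((1)·(0.2) + (2)·(-0.8) + (1)·(-0.8) + (-5)·(3.2) + (1)·(-1.8)) / 4 = -20/4 = -5
  s[B,B] = ((0.2)·(0.2) + (-0.8)·(-0.8) + (-0.8)·(-0.8) + (3.2)·(3.2) + (-1.8)·(-1.8)) / 4 = 14.8/4 = 3.7
  Sample standard deviations s_i = √(s[i,i]):
  s(A) = √(8) = 2.8284
  s(B) = √(3.7) = 1.9235

Step 3 — r_{ij} = s_{ij} / (s_i · s_j):
  r[A,A] = 1 (diagonal).
  r[A,B] = -5 / (2.8284 · 1.9235) = -5 / 5.4406 = -0.919
  r[B,B] = 1 (diagonal).

R is symmetric with unit diagonal. Assembling:

R = [[1, -0.919],
 [-0.919, 1]]


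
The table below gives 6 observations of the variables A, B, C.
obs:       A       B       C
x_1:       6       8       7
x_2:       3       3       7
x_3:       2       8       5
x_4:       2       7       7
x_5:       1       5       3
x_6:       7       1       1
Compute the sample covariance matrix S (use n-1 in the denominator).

Step 1 — column means:
  mean(A) = (6 + 3 + 2 + 2 + 1 + 7) / 6 = 21/6 = 3.5
  mean(B) = (8 + 3 + 8 + 7 + 5 + 1) / 6 = 32/6 = 5.3333
  mean(C) = (7 + 7 + 5 + 7 + 3 + 1) / 6 = 30/6 = 5

Step 2 — sample covariance S[i,j] = (1/(n-1)) · Σ_k (x_{k,i} - mean_i) · (x_{k,j} - mean_j), with n-1 = 5.
  S[A,A] = ((2.5)·(2.5) + (-0.5)·(-0.5) + (-1.5)·(-1.5) + (-1.5)·(-1.5) + (-2.5)·(-2.5) + (3.5)·(3.5)) / 5 = 29.5/5 = 5.9
  S[A,B] = ((2.5)·(2.6667) + (-0.5)·(-2.3333) + (-1.5)·(2.6667) + (-1.5)·(1.6667) + (-2.5)·(-0.3333) + (3.5)·(-4.3333)) / 5 = -13/5 = -2.6
  S[A,C] = ((2.5)·(2) + (-0.5)·(2) + (-1.5)·(0) + (-1.5)·(2) + (-2.5)·(-2) + (3.5)·(-4)) / 5 = -8/5 = -1.6
  S[B,B] = ((2.6667)·(2.6667) + (-2.3333)·(-2.3333) + (2.6667)·(2.6667) + (1.6667)·(1.6667) + (-0.3333)·(-0.3333) + (-4.3333)·(-4.3333)) / 5 = 41.3333/5 = 8.2667
  S[B,C] = ((2.6667)·(2) + (-2.3333)·(2) + (2.6667)·(0) + (1.6667)·(2) + (-0.3333)·(-2) + (-4.3333)·(-4)) / 5 = 22/5 = 4.4
  S[C,C] = ((2)·(2) + (2)·(2) + (0)·(0) + (2)·(2) + (-2)·(-2) + (-4)·(-4)) / 5 = 32/5 = 6.4

S is symmetric (S[j,i] = S[i,j]). Assembling:

S = [[5.9, -2.6, -1.6],
 [-2.6, 8.2667, 4.4],
 [-1.6, 4.4, 6.4]]


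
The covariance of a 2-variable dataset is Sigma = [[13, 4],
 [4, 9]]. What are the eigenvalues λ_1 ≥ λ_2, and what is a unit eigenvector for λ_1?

Step 1 — characteristic polynomial of 2×2 Sigma:
  det(Sigma - λI) = λ² - trace · λ + det = 0.
  trace = 13 + 9 = 22, det = 13·9 - (4)² = 101.
Step 2 — discriminant:
  Δ = trace² - 4·det = 484 - 404 = 80.
Step 3 — eigenvalues:
  λ = (trace ± √Δ)/2 = (22 ± 8.9443)/2,
  λ_1 = 15.4721,  λ_2 = 6.5279.

Step 4 — unit eigenvector for λ_1: solve (Sigma - λ_1 I)v = 0. First row:
  (13 - 15.4721)·v_x + (4)·v_y = 0, i.e. (-2.4721)·v_x + (4)·v_y = 0,
  so v ∝ (b, λ_1 - a) = (4, 2.4721) = u.
  ||u|| = √((4)² + (2.4721)²) = √(22.1115) ≈ 4.7023,
  v_1 = u/||u|| ≈ (0.8507, 0.5257) (||v_1|| = 1).

λ_1 = 15.4721,  λ_2 = 6.5279;  v_1 ≈ (0.8507, 0.5257)


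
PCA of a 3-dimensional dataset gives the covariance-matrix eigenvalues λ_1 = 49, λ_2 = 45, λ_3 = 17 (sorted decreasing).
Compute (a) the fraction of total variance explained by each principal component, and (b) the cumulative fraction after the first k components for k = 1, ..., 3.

Step 1 — total variance = trace(Sigma) = Σ λ_i = 49 + 45 + 17 = 111.

Step 2 — fraction explained by component i = λ_i / Σ λ:
  PC1: 49/111 = 0.4414
  PC2: 45/111 = 0.4054
  PC3: 17/111 = 0.1532

Step 3 — cumulative fraction after k components = (λ_1 + ... + λ_k) / Σ λ:
  k = 1: 49/111 = 0.4414
  k = 2: (49 + 45)/111 = 94/111 = 0.8468
  k = 3: (49 + 45 + 17)/111 = 111/111 = 1

Summary (fraction, with percent):

explained: PC1 0.4414 (44.14%), PC2 0.4054 (40.54%), PC3 0.1532 (15.32%);  cumulative: 0.4414, 0.8468, 1


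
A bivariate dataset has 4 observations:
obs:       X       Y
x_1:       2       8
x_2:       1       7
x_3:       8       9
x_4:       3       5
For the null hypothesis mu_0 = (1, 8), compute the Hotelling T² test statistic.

Step 1 — sample mean vector:
  mean(X) = (2 + 1 + 8 + 3) / 4 = 14/4 = 3.5
  mean(Y) = (8 + 7 + 9 + 5) / 4 = 29/4 = 7.25
  x̄ = (3.5, 7.25),  deviation x̄ - mu_0 = (3.5, 7.25) - (1, 8) = (2.5, -0.75).

Step 2 — sample covariance matrix, S[i,j] = (1/(n-1)) · Σ_k (x_{k,i} - mean_i) · (x_{k,j} - mean_j), divisor n-1 = 3:
  S[X,X] = ((-1.5)·(-1.5) + (-2.5)·(-2.5) + (4.5)·(4.5) + (-0.5)·(-0.5)) / 3 = 29/3 = 9.6667
  S[X,Y] = ((-1.5)·(0.75) + (-2.5)·(-0.25) + (4.5)·(1.75) + (-0.5)·(-2.25)) / 3 = 8.5/3 = 2.8333
  S[Y,Y] = ((0.75)·(0.75) + (-0.25)·(-0.25) + (1.75)·(1.75) + (-2.25)·(-2.25)) / 3 = 8.75/3 = 2.9167
  S = [[9.6667, 2.8333],
 [2.8333, 2.9167]].

Step 3 — invert S. det(S) = 9.6667·2.9167 - (2.8333)² = 20.1667.
  S^{-1} = (1/det) · [[d, -b], [-b, a]] = [[0.1446, -0.1405],
 [-0.1405, 0.4793]].

Step 4 — quadratic form (x̄ - mu_0)^T · S^{-1} · (x̄ - mu_0):
  S^{-1} · (x̄ - mu_0) = (0.4669, -0.7107),
  (x̄ - mu_0)^T · [...] = (2.5)·(0.4669) + (-0.75)·(-0.7107) = 1.7004.

Step 5 — scale by n: T² = 4 · 1.7004 = 6.8017.

T² ≈ 6.8017


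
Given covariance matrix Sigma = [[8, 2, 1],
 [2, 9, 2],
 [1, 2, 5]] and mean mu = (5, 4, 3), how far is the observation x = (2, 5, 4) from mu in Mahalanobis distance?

Step 1 — centre the observation: (x - mu) = (-3, 1, 1).

Step 2 — invert Sigma (cofactor / det for 3×3, or solve directly):
  Sigma^{-1} = [[0.1336, -0.0261, -0.0163],
 [-0.0261, 0.127, -0.0456],
 [-0.0163, -0.0456, 0.2215]].

Step 3 — form the quadratic (x - mu)^T · Sigma^{-1} · (x - mu):
  Sigma^{-1} · (x - mu) = (-0.443, 0.1596, 0.2248).
  (x - mu)^T · [Sigma^{-1} · (x - mu)] = (-3)·(-0.443) + (1)·(0.1596) + (1)·(0.2248) = 1.7134.

Step 4 — take square root: d = √(1.7134) ≈ 1.309.

d(x, mu) = √(1.7134) ≈ 1.309


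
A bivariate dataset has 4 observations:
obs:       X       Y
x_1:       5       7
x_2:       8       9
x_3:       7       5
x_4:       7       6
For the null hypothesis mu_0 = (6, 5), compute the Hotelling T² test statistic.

Step 1 — sample mean vector:
  mean(X) = (5 + 8 + 7 + 7) / 4 = 27/4 = 6.75
  mean(Y) = (7 + 9 + 5 + 6) / 4 = 27/4 = 6.75
  x̄ = (6.75, 6.75),  deviation x̄ - mu_0 = (6.75, 6.75) - (6, 5) = (0.75, 1.75).

Step 2 — sample covariance matrix, S[i,j] = (1/(n-1)) · Σ_k (x_{k,i} - mean_i) · (x_{k,j} - mean_j), divisor n-1 = 3:
  S[X,X] = ((-1.75)·(-1.75) + (1.25)·(1.25) + (0.25)·(0.25) + (0.25)·(0.25)) / 3 = 4.75/3 = 1.5833
  S[X,Y] = ((-1.75)·(0.25) + (1.25)·(2.25) + (0.25)·(-1.75) + (0.25)·(-0.75)) / 3 = 1.75/3 = 0.5833
  S[Y,Y] = ((0.25)·(0.25) + (2.25)·(2.25) + (-1.75)·(-1.75) + (-0.75)·(-0.75)) / 3 = 8.75/3 = 2.9167
  S = [[1.5833, 0.5833],
 [0.5833, 2.9167]].

Step 3 — invert S. det(S) = 1.5833·2.9167 - (0.5833)² = 4.2778.
  S^{-1} = (1/det) · [[d, -b], [-b, a]] = [[0.6818, -0.1364],
 [-0.1364, 0.3701]].

Step 4 — quadratic form (x̄ - mu_0)^T · S^{-1} · (x̄ - mu_0):
  S^{-1} · (x̄ - mu_0) = (0.2727, 0.5455),
  (x̄ - mu_0)^T · [...] = (0.75)·(0.2727) + (1.75)·(0.5455) = 1.1591.

Step 5 — scale by n: T² = 4 · 1.1591 = 4.6364.

T² ≈ 4.6364


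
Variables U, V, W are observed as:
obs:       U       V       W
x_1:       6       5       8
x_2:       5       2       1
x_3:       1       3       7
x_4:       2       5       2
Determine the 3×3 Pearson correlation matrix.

Step 1 — column means:
  mean(U) = (6 + 5 + 1 + 2) / 4 = 14/4 = 3.5
  mean(V) = (5 + 2 + 3 + 5) / 4 = 15/4 = 3.75
  mean(W) = (8 + 1 + 7 + 2) / 4 = 18/4 = 4.5

Step 2 — sample variances and covariances s[i,j] = (1/(n-1)) · Σ_k (x_{k,i} - mean_i) · (x_{k,j} - mean_j), with n-1 = 3:
  s[U,U] = ((2.5)·(2.5) + (1.5)·(1.5) + (-2.5)·(-2.5) + (-1.5)·(-1.5)) / 3 = 17/3 = 5.6667
  s[U,V] = ((2.5)·(1.25) + (1.5)·(-1.75) + (-2.5)·(-0.75) + (-1.5)·(1.25)) / 3 = 0.5/3 = 0.1667
  s[U,W] = ((2.5)·(3.5) + (1.5)·(-3.5) + (-2.5)·(2.5) + (-1.5)·(-2.5)) / 3 = 1/3 = 0.3333
  s[V,V] = ((1.25)·(1.25) + (-1.75)·(-1.75) + (-0.75)·(-0.75) + (1.25)·(1.25)) / 3 = 6.75/3 = 2.25
  s[V,W] = ((1.25)·(3.5) + (-1.75)·(-3.5) + (-0.75)·(2.5) + (1.25)·(-2.5)) / 3 = 5.5/3 = 1.8333
  s[W,W] = ((3.5)·(3.5) + (-3.5)·(-3.5) + (2.5)·(2.5) + (-2.5)·(-2.5)) / 3 = 37/3 = 12.3333
  Sample standard deviations s_i = √(s[i,i]):
  s(U) = √(5.6667) = 2.3805
  s(V) = √(2.25) = 1.5
  s(W) = √(12.3333) = 3.5119

Step 3 — r_{ij} = s_{ij} / (s_i · s_j):
  r[U,U] = 1 (diagonal).
  r[U,V] = 0.1667 / (2.3805 · 1.5) = 0.1667 / 3.5707 = 0.0467
  r[U,W] = 0.3333 / (2.3805 · 3.5119) = 0.3333 / 8.36 = 0.0399
  r[V,V] = 1 (diagonal).
  r[V,W] = 1.8333 / (1.5 · 3.5119) = 1.8333 / 5.2678 = 0.348
  r[W,W] = 1 (diagonal).

R is symmetric with unit diagonal. Assembling:

R = [[1, 0.0467, 0.0399],
 [0.0467, 1, 0.348],
 [0.0399, 0.348, 1]]


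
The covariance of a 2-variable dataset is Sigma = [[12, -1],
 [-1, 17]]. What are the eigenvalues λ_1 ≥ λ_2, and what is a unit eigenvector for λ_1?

Step 1 — characteristic polynomial of 2×2 Sigma:
  det(Sigma - λI) = λ² - trace · λ + det = 0.
  trace = 12 + 17 = 29, det = 12·17 - (-1)² = 203.
Step 2 — discriminant:
  Δ = trace² - 4·det = 841 - 812 = 29.
Step 3 — eigenvalues:
  λ = (trace ± √Δ)/2 = (29 ± 5.3852)/2,
  λ_1 = 17.1926,  λ_2 = 11.8074.

Step 4 — unit eigenvector for λ_1: solve (Sigma - λ_1 I)v = 0. First row:
  (12 - 17.1926)·v_x + (-1)·v_y = 0, i.e. (-5.1926)·v_x + (-1)·v_y = 0,
  so v ∝ (b, λ_1 - a) = (-1, 5.1926); multiply by -1 so the first entry is positive: u = (1, -5.1926).
  ||u|| = √((1)² + (-5.1926)²) = √(27.9629) ≈ 5.288,
  v_1 = u/||u|| ≈ (0.1891, -0.982) (||v_1|| = 1).

λ_1 = 17.1926,  λ_2 = 11.8074;  v_1 ≈ (0.1891, -0.982)


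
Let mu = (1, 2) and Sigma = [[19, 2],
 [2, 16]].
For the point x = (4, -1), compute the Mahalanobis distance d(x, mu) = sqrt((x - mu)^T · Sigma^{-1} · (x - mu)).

Step 1 — centre the observation: (x - mu) = (3, -3).

Step 2 — invert Sigma. det(Sigma) = 19·16 - (2)² = 300.
  Sigma^{-1} = (1/det) · [[d, -b], [-b, a]] = [[0.0533, -0.0067],
 [-0.0067, 0.0633]].

Step 3 — form the quadratic (x - mu)^T · Sigma^{-1} · (x - mu):
  Sigma^{-1} · (x - mu) = (0.18, -0.21).
  (x - mu)^T · [Sigma^{-1} · (x - mu)] = (3)·(0.18) + (-3)·(-0.21) = 1.17.

Step 4 — take square root: d = √(1.17) ≈ 1.0817.

d(x, mu) = √(1.17) ≈ 1.0817


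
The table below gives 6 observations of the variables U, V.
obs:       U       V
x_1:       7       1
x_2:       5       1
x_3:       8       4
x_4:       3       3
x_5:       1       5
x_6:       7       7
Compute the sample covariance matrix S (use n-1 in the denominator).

Step 1 — column means:
  mean(U) = (7 + 5 + 8 + 3 + 1 + 7) / 6 = 31/6 = 5.1667
  mean(V) = (1 + 1 + 4 + 3 + 5 + 7) / 6 = 21/6 = 3.5

Step 2 — sample covariance S[i,j] = (1/(n-1)) · Σ_k (x_{k,i} - mean_i) · (x_{k,j} - mean_j), with n-1 = 5.
  S[U,U] = ((1.8333)·(1.8333) + (-0.1667)·(-0.1667) + (2.8333)·(2.8333) + (-2.1667)·(-2.1667) + (-4.1667)·(-4.1667) + (1.8333)·(1.8333)) / 5 = 36.8333/5 = 7.3667
  S[U,V] = ((1.8333)·(-2.5) + (-0.1667)·(-2.5) + (2.8333)·(0.5) + (-2.1667)·(-0.5) + (-4.1667)·(1.5) + (1.8333)·(3.5)) / 5 = -1.5/5 = -0.3
  S[V,V] = ((-2.5)·(-2.5) + (-2.5)·(-2.5) + (0.5)·(0.5) + (-0.5)·(-0.5) + (1.5)·(1.5) + (3.5)·(3.5)) / 5 = 27.5/5 = 5.5

S is symmetric (S[j,i] = S[i,j]). Assembling:

S = [[7.3667, -0.3],
 [-0.3, 5.5]]


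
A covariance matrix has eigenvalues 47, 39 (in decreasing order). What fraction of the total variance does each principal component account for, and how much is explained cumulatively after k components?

Step 1 — total variance = trace(Sigma) = Σ λ_i = 47 + 39 = 86.

Step 2 — fraction explained by component i = λ_i / Σ λ:
  PC1: 47/86 = 0.5465
  PC2: 39/86 = 0.4535

Step 3 — cumulative fraction after k components = (λ_1 + ... + λ_k) / Σ λ:
  k = 1: 47/86 = 0.5465
  k = 2: (47 + 39)/86 = 86/86 = 1

Summary (fraction, with percent):

explained: PC1 0.5465 (54.65%), PC2 0.4535 (45.35%);  cumulative: 0.5465, 1


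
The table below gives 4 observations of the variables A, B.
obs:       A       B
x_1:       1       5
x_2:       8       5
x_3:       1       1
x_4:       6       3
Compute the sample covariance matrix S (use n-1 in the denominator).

Step 1 — column means:
  mean(A) = (1 + 8 + 1 + 6) / 4 = 16/4 = 4
  mean(B) = (5 + 5 + 1 + 3) / 4 = 14/4 = 3.5

Step 2 — sample covariance S[i,j] = (1/(n-1)) · Σ_k (x_{k,i} - mean_i) · (x_{k,j} - mean_j), with n-1 = 3.
  S[A,A] = ((-3)·(-3) + (4)·(4) + (-3)·(-3) + (2)·(2)) / 3 = 38/3 = 12.6667
  S[A,B] = ((-3)·(1.5) + (4)·(1.5) + (-3)·(-2.5) + (2)·(-0.5)) / 3 = 8/3 = 2.6667
  S[B,B] = ((1.5)·(1.5) + (1.5)·(1.5) + (-2.5)·(-2.5) + (-0.5)·(-0.5)) / 3 = 11/3 = 3.6667

S is symmetric (S[j,i] = S[i,j]). Assembling:

S = [[12.6667, 2.6667],
 [2.6667, 3.6667]]


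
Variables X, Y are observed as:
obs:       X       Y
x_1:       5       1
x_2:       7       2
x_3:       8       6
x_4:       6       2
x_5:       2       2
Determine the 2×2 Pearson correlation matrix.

Step 1 — column means:
  mean(X) = (5 + 7 + 8 + 6 + 2) / 5 = 28/5 = 5.6
  mean(Y) = (1 + 2 + 6 + 2 + 2) / 5 = 13/5 = 2.6

Step 2 — sample variances and covariances s[i,j] = (1/(n-1)) · Σ_k (x_{k,i} - mean_i) · (x_{k,j} - mean_j), with n-1 = 4:
  s[X,X] = ((-0.6)·(-0.6) + (1.4)·(1.4) + (2.4)·(2.4) + (0.4)·(0.4) + (-3.6)·(-3.6)) / 4 = 21.2/4 = 5.3
  s[X,Y] = ((-0.6)·(-1.6) + (1.4)·(-0.6) + (2.4)·(3.4) + (0.4)·(-0.6) + (-3.6)·(-0.6)) / 4 = 10.2/4 = 2.55
  s[Y,Y] = ((-1.6)·(-1.6) + (-0.6)·(-0.6) + (3.4)·(3.4) + (-0.6)·(-0.6) + (-0.6)·(-0.6)) / 4 = 15.2/4 = 3.8
  Sample standard deviations s_i = √(s[i,i]):
  s(X) = √(5.3) = 2.3022
  s(Y) = √(3.8) = 1.9494

Step 3 — r_{ij} = s_{ij} / (s_i · s_j):
  r[X,X] = 1 (diagonal).
  r[X,Y] = 2.55 / (2.3022 · 1.9494) = 2.55 / 4.4878 = 0.5682
  r[Y,Y] = 1 (diagonal).

R is symmetric with unit diagonal. Assembling:

R = [[1, 0.5682],
 [0.5682, 1]]


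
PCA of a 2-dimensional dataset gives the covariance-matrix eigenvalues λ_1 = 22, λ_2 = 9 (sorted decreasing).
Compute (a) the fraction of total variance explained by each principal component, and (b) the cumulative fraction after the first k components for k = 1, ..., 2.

Step 1 — total variance = trace(Sigma) = Σ λ_i = 22 + 9 = 31.

Step 2 — fraction explained by component i = λ_i / Σ λ:
  PC1: 22/31 = 0.7097
  PC2: 9/31 = 0.2903

Step 3 — cumulative fraction after k components = (λ_1 + ... + λ_k) / Σ λ:
  k = 1: 22/31 = 0.7097
  k = 2: (22 + 9)/31 = 31/31 = 1

Summary (fraction, with percent):

explained: PC1 0.7097 (70.97%), PC2 0.2903 (29.03%);  cumulative: 0.7097, 1


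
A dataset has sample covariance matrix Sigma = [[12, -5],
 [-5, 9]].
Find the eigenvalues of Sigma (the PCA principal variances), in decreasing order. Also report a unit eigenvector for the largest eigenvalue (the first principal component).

Step 1 — characteristic polynomial of 2×2 Sigma:
  det(Sigma - λI) = λ² - trace · λ + det = 0.
  trace = 12 + 9 = 21, det = 12·9 - (-5)² = 83.
Step 2 — discriminant:
  Δ = trace² - 4·det = 441 - 332 = 109.
Step 3 — eigenvalues:
  λ = (trace ± √Δ)/2 = (21 ± 10.4403)/2,
  λ_1 = 15.7202,  λ_2 = 5.2798.

Step 4 — unit eigenvector for λ_1: solve (Sigma - λ_1 I)v = 0. First row:
  (12 - 15.7202)·v_x + (-5)·v_y = 0, i.e. (-3.7202)·v_x + (-5)·v_y = 0,
  so v ∝ (b, λ_1 - a) = (-5, 3.7202); multiply by -1 so the first entry is positive: u = (5, -3.7202).
  ||u|| = √((5)² + (-3.7202)²) = √(38.8395) ≈ 6.2321,
  v_1 = u/||u|| ≈ (0.8023, -0.5969) (||v_1|| = 1).

λ_1 = 15.7202,  λ_2 = 5.2798;  v_1 ≈ (0.8023, -0.5969)


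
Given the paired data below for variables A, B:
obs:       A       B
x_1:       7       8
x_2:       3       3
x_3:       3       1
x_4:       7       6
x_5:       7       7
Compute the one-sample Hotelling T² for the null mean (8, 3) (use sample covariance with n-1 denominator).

Step 1 — sample mean vector:
  mean(A) = (7 + 3 + 3 + 7 + 7) / 5 = 27/5 = 5.4
  mean(B) = (8 + 3 + 1 + 6 + 7) / 5 = 25/5 = 5
  x̄ = (5.4, 5),  deviation x̄ - mu_0 = (5.4, 5) - (8, 3) = (-2.6, 2).

Step 2 — sample covariance matrix, S[i,j] = (1/(n-1)) · Σ_k (x_{k,i} - mean_i) · (x_{k,j} - mean_j), divisor n-1 = 4:
  S[A,A] = ((1.6)·(1.6) + (-2.4)·(-2.4) + (-2.4)·(-2.4) + (1.6)·(1.6) + (1.6)·(1.6)) / 4 = 19.2/4 = 4.8
  S[A,B] = ((1.6)·(3) + (-2.4)·(-2) + (-2.4)·(-4) + (1.6)·(1) + (1.6)·(2)) / 4 = 24/4 = 6
  S[B,B] = ((3)·(3) + (-2)·(-2) + (-4)·(-4) + (1)·(1) + (2)·(2)) / 4 = 34/4 = 8.5
  S = [[4.8, 6],
 [6, 8.5]].

Step 3 — invert S. det(S) = 4.8·8.5 - (6)² = 4.8.
  S^{-1} = (1/det) · [[d, -b], [-b, a]] = [[1.7708, -1.25],
 [-1.25, 1]].

Step 4 — quadratic form (x̄ - mu_0)^T · S^{-1} · (x̄ - mu_0):
  S^{-1} · (x̄ - mu_0) = (-7.1042, 5.25),
  (x̄ - mu_0)^T · [...] = (-2.6)·(-7.1042) + (2)·(5.25) = 28.9708.

Step 5 — scale by n: T² = 5 · 28.9708 = 144.8542.

T² ≈ 144.8542


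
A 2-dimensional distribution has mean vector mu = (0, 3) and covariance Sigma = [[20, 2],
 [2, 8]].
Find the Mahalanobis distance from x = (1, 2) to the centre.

Step 1 — centre the observation: (x - mu) = (1, -1).

Step 2 — invert Sigma. det(Sigma) = 20·8 - (2)² = 156.
  Sigma^{-1} = (1/det) · [[d, -b], [-b, a]] = [[0.0513, -0.0128],
 [-0.0128, 0.1282]].

Step 3 — form the quadratic (x - mu)^T · Sigma^{-1} · (x - mu):
  Sigma^{-1} · (x - mu) = (0.0641, -0.141).
  (x - mu)^T · [Sigma^{-1} · (x - mu)] = (1)·(0.0641) + (-1)·(-0.141) = 0.2051.

Step 4 — take square root: d = √(0.2051) ≈ 0.4529.

d(x, mu) = √(0.2051) ≈ 0.4529


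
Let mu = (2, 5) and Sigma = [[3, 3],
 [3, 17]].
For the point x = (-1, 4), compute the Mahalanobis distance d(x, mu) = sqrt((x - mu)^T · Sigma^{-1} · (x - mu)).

Step 1 — centre the observation: (x - mu) = (-3, -1).

Step 2 — invert Sigma. det(Sigma) = 3·17 - (3)² = 42.
  Sigma^{-1} = (1/det) · [[d, -b], [-b, a]] = [[0.4048, -0.0714],
 [-0.0714, 0.0714]].

Step 3 — form the quadratic (x - mu)^T · Sigma^{-1} · (x - mu):
  Sigma^{-1} · (x - mu) = (-1.1429, 0.1429).
  (x - mu)^T · [Sigma^{-1} · (x - mu)] = (-3)·(-1.1429) + (-1)·(0.1429) = 3.2857.

Step 4 — take square root: d = √(3.2857) ≈ 1.8127.

d(x, mu) = √(3.2857) ≈ 1.8127


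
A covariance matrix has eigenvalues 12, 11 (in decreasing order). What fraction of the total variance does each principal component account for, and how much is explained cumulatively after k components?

Step 1 — total variance = trace(Sigma) = Σ λ_i = 12 + 11 = 23.

Step 2 — fraction explained by component i = λ_i / Σ λ:
  PC1: 12/23 = 0.5217
  PC2: 11/23 = 0.4783

Step 3 — cumulative fraction after k components = (λ_1 + ... + λ_k) / Σ λ:
  k = 1: 12/23 = 0.5217
  k = 2: (12 + 11)/23 = 23/23 = 1

Summary (fraction, with percent):

explained: PC1 0.5217 (52.17%), PC2 0.4783 (47.83%);  cumulative: 0.5217, 1


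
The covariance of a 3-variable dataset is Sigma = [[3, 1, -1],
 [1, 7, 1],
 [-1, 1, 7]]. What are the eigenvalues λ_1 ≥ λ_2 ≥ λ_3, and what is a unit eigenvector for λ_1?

Step 1 — characteristic polynomial p(λ) = det(λI - Sigma) = λ³ - tr·λ² + c_1·λ - det, where tr = trace, c_1 = sum of the principal 2×2 minors, det = det(Sigma):
  tr = 3 + 7 + 7 = 17,
  c_1 = (3·7 - (1)²) + (3·7 - (-1)²) + (7·7 - (1)²) = 20 + 20 + 48 = 88,
  det = 3·(7·7 - (1)²) - (1)·((1)·7 - (1)·(-1)) + (-1)·((1)·(1) - 7·(-1)) = 3·(48) - (1)·(8) + (-1)·(8) = 128.
  So p(λ) = λ³ - 17λ² + 88λ - 128.
Step 2 — look for an integer root (rational root theorem: any rational root is an integer divisor of 128). Testing λ = 8:
  p(8) = 512 - 1088 + 704 - 128 = 0  ✓
  Dividing out (λ - 8): p(λ) = (λ - 8)(λ² - 9λ + 16).
Step 3 — remaining eigenvalues from the quadratic λ² - 9λ + 16 = 0:
  Δ = 9² - 4·16 = 81 - 64 = 17,  λ = (9 ± √17)/2 = (9 ± 4.1231)/2 ≈ 6.5616 or 2.4384.
  Sorted: λ_1 = 8,  λ_2 = 6.5616,  λ_3 = 2.4384  (check: sum = 17 = tr ✓).

Step 4 — unit eigenvector for λ_1 = 8: v spans the null space of (Sigma - λ_1 I), whose rows are
  r_1 = (-5, 1, -1),  r_2 = (1, -1, 1),  r_3 = (-1, 1, -1).
  v is orthogonal to every row, so take v ∝ r_1 × r_2 = ((1)·(1) - (-1)·(-1), (-1)·(1) - (-5)·(1), (-5)·(-1) - (1)·(1)) = (0, 4, 4).
  Rescale (divide by 4): u = (0, 1, 1).
  ||u|| = √((0)² + (1)² + (1)²) = √(2) ≈ 1.4142,  v_1 = u/||u|| ≈ (0, 0.7071, 0.7071) (||v_1|| = 1).

λ_1 = 8,  λ_2 = 6.5616,  λ_3 = 2.4384;  v_1 ≈ (0, 0.7071, 0.7071)


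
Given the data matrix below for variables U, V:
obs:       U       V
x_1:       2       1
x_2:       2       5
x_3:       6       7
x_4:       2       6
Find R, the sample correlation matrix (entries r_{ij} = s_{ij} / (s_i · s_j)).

Step 1 — column means:
  mean(U) = (2 + 2 + 6 + 2) / 4 = 12/4 = 3
  mean(V) = (1 + 5 + 7 + 6) / 4 = 19/4 = 4.75

Step 2 — sample variances and covariances s[i,j] = (1/(n-1)) · Σ_k (x_{k,i} - mean_i) · (x_{k,j} - mean_j), with n-1 = 3:
  s[U,U] = ((-1)·(-1) + (-1)·(-1) + (3)·(3) + (-1)·(-1)) / 3 = 12/3 = 4
  s[U,V] = ((-1)·(-3.75) + (-1)·(0.25) + (3)·(2.25) + (-1)·(1.25)) / 3 = 9/3 = 3
  s[V,V] = ((-3.75)·(-3.75) + (0.25)·(0.25) + (2.25)·(2.25) + (1.25)·(1.25)) / 3 = 20.75/3 = 6.9167
  Sample standard deviations s_i = √(s[i,i]):
  s(U) = √(4) = 2
  s(V) = √(6.9167) = 2.63

Step 3 — r_{ij} = s_{ij} / (s_i · s_j):
  r[U,U] = 1 (diagonal).
  r[U,V] = 3 / (2 · 2.63) = 3 / 5.2599 = 0.5704
  r[V,V] = 1 (diagonal).

R is symmetric with unit diagonal. Assembling:

R = [[1, 0.5704],
 [0.5704, 1]]


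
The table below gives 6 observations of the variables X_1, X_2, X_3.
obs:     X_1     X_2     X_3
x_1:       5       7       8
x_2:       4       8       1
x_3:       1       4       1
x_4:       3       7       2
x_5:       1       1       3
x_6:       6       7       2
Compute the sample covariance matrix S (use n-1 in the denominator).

Step 1 — column means:
  mean(X_1) = (5 + 4 + 1 + 3 + 1 + 6) / 6 = 20/6 = 3.3333
  mean(X_2) = (7 + 8 + 4 + 7 + 1 + 7) / 6 = 34/6 = 5.6667
  mean(X_3) = (8 + 1 + 1 + 2 + 3 + 2) / 6 = 17/6 = 2.8333

Step 2 — sample covariance S[i,j] = (1/(n-1)) · Σ_k (x_{k,i} - mean_i) · (x_{k,j} - mean_j), with n-1 = 5.
  S[X_1,X_1] = ((1.6667)·(1.6667) + (0.6667)·(0.6667) + (-2.3333)·(-2.3333) + (-0.3333)·(-0.3333) + (-2.3333)·(-2.3333) + (2.6667)·(2.6667)) / 5 = 21.3333/5 = 4.2667
  S[X_1,X_2] = ((1.6667)·(1.3333) + (0.6667)·(2.3333) + (-2.3333)·(-1.6667) + (-0.3333)·(1.3333) + (-2.3333)·(-4.6667) + (2.6667)·(1.3333)) / 5 = 21.6667/5 = 4.3333
  S[X_1,X_3] = ((1.6667)·(5.1667) + (0.6667)·(-1.8333) + (-2.3333)·(-1.8333) + (-0.3333)·(-0.8333) + (-2.3333)·(0.1667) + (2.6667)·(-0.8333)) / 5 = 9.3333/5 = 1.8667
  S[X_2,X_2] = ((1.3333)·(1.3333) + (2.3333)·(2.3333) + (-1.6667)·(-1.6667) + (1.3333)·(1.3333) + (-4.6667)·(-4.6667) + (1.3333)·(1.3333)) / 5 = 35.3333/5 = 7.0667
  S[X_2,X_3] = ((1.3333)·(5.1667) + (2.3333)·(-1.8333) + (-1.6667)·(-1.8333) + (1.3333)·(-0.8333) + (-4.6667)·(0.1667) + (1.3333)·(-0.8333)) / 5 = 2.6667/5 = 0.5333
  S[X_3,X_3] = ((5.1667)·(5.1667) + (-1.8333)·(-1.8333) + (-1.8333)·(-1.8333) + (-0.8333)·(-0.8333) + (0.1667)·(0.1667) + (-0.8333)·(-0.8333)) / 5 = 34.8333/5 = 6.9667

S is symmetric (S[j,i] = S[i,j]). Assembling:

S = [[4.2667, 4.3333, 1.8667],
 [4.3333, 7.0667, 0.5333],
 [1.8667, 0.5333, 6.9667]]
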